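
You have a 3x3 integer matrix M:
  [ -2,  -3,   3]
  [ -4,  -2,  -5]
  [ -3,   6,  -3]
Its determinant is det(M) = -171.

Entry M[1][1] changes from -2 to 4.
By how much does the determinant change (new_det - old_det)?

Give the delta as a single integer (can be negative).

Cofactor C_11 = 15
Entry delta = 4 - -2 = 6
Det delta = entry_delta * cofactor = 6 * 15 = 90

Answer: 90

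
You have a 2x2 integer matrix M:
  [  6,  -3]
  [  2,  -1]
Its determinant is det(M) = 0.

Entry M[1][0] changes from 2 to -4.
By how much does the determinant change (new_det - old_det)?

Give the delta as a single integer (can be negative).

Answer: -18

Derivation:
Cofactor C_10 = 3
Entry delta = -4 - 2 = -6
Det delta = entry_delta * cofactor = -6 * 3 = -18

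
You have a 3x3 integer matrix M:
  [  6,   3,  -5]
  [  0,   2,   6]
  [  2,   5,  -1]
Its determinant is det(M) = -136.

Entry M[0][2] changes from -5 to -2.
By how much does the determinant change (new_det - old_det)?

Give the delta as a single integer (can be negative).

Answer: -12

Derivation:
Cofactor C_02 = -4
Entry delta = -2 - -5 = 3
Det delta = entry_delta * cofactor = 3 * -4 = -12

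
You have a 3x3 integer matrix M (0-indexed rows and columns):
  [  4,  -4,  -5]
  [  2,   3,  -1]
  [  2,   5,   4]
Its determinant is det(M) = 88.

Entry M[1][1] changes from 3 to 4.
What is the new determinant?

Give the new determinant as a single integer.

Answer: 114

Derivation:
det is linear in row 1: changing M[1][1] by delta changes det by delta * cofactor(1,1).
Cofactor C_11 = (-1)^(1+1) * minor(1,1) = 26
Entry delta = 4 - 3 = 1
Det delta = 1 * 26 = 26
New det = 88 + 26 = 114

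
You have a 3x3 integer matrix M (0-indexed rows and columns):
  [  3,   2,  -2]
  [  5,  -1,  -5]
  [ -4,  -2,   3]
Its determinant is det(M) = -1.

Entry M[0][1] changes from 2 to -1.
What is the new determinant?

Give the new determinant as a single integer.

Answer: -16

Derivation:
det is linear in row 0: changing M[0][1] by delta changes det by delta * cofactor(0,1).
Cofactor C_01 = (-1)^(0+1) * minor(0,1) = 5
Entry delta = -1 - 2 = -3
Det delta = -3 * 5 = -15
New det = -1 + -15 = -16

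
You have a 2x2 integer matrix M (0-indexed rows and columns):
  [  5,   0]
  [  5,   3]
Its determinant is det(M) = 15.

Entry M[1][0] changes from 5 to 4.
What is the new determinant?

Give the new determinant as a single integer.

det is linear in row 1: changing M[1][0] by delta changes det by delta * cofactor(1,0).
Cofactor C_10 = (-1)^(1+0) * minor(1,0) = 0
Entry delta = 4 - 5 = -1
Det delta = -1 * 0 = 0
New det = 15 + 0 = 15

Answer: 15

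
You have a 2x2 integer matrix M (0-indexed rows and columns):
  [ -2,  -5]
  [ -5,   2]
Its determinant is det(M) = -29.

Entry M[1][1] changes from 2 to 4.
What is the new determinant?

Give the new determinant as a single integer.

Answer: -33

Derivation:
det is linear in row 1: changing M[1][1] by delta changes det by delta * cofactor(1,1).
Cofactor C_11 = (-1)^(1+1) * minor(1,1) = -2
Entry delta = 4 - 2 = 2
Det delta = 2 * -2 = -4
New det = -29 + -4 = -33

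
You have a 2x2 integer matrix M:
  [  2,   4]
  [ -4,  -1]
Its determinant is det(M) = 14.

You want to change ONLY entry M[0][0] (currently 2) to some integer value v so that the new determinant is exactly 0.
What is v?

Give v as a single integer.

det is linear in entry M[0][0]: det = old_det + (v - 2) * C_00
Cofactor C_00 = -1
Want det = 0: 14 + (v - 2) * -1 = 0
  (v - 2) = -14 / -1 = 14
  v = 2 + (14) = 16

Answer: 16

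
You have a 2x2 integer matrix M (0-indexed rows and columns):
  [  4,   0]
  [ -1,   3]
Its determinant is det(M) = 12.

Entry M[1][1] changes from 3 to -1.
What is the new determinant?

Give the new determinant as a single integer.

det is linear in row 1: changing M[1][1] by delta changes det by delta * cofactor(1,1).
Cofactor C_11 = (-1)^(1+1) * minor(1,1) = 4
Entry delta = -1 - 3 = -4
Det delta = -4 * 4 = -16
New det = 12 + -16 = -4

Answer: -4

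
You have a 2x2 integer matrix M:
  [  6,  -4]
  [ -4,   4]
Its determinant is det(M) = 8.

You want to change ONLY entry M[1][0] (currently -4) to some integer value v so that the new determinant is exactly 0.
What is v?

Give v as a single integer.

det is linear in entry M[1][0]: det = old_det + (v - -4) * C_10
Cofactor C_10 = 4
Want det = 0: 8 + (v - -4) * 4 = 0
  (v - -4) = -8 / 4 = -2
  v = -4 + (-2) = -6

Answer: -6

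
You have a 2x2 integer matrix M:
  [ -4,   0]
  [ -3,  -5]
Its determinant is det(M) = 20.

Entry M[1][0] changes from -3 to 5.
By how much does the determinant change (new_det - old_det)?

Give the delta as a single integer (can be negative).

Answer: 0

Derivation:
Cofactor C_10 = 0
Entry delta = 5 - -3 = 8
Det delta = entry_delta * cofactor = 8 * 0 = 0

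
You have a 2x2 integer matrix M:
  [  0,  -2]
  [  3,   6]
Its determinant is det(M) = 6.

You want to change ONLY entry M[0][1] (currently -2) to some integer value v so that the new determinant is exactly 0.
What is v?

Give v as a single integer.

det is linear in entry M[0][1]: det = old_det + (v - -2) * C_01
Cofactor C_01 = -3
Want det = 0: 6 + (v - -2) * -3 = 0
  (v - -2) = -6 / -3 = 2
  v = -2 + (2) = 0

Answer: 0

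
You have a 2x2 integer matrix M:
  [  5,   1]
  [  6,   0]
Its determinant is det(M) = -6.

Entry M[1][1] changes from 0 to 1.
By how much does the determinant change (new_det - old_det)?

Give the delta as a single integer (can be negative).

Cofactor C_11 = 5
Entry delta = 1 - 0 = 1
Det delta = entry_delta * cofactor = 1 * 5 = 5

Answer: 5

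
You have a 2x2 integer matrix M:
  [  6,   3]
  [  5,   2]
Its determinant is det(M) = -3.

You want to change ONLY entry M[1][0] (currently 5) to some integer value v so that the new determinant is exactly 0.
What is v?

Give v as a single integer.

Answer: 4

Derivation:
det is linear in entry M[1][0]: det = old_det + (v - 5) * C_10
Cofactor C_10 = -3
Want det = 0: -3 + (v - 5) * -3 = 0
  (v - 5) = 3 / -3 = -1
  v = 5 + (-1) = 4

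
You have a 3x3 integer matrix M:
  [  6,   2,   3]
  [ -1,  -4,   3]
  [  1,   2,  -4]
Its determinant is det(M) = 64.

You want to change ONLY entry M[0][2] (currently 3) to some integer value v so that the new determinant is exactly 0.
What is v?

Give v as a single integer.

det is linear in entry M[0][2]: det = old_det + (v - 3) * C_02
Cofactor C_02 = 2
Want det = 0: 64 + (v - 3) * 2 = 0
  (v - 3) = -64 / 2 = -32
  v = 3 + (-32) = -29

Answer: -29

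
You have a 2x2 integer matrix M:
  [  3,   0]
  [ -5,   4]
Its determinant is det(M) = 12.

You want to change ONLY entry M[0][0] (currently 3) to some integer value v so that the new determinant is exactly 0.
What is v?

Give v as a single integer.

det is linear in entry M[0][0]: det = old_det + (v - 3) * C_00
Cofactor C_00 = 4
Want det = 0: 12 + (v - 3) * 4 = 0
  (v - 3) = -12 / 4 = -3
  v = 3 + (-3) = 0

Answer: 0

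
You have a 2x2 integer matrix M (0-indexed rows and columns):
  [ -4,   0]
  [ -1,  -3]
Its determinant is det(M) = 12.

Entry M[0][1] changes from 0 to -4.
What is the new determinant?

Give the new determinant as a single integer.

det is linear in row 0: changing M[0][1] by delta changes det by delta * cofactor(0,1).
Cofactor C_01 = (-1)^(0+1) * minor(0,1) = 1
Entry delta = -4 - 0 = -4
Det delta = -4 * 1 = -4
New det = 12 + -4 = 8

Answer: 8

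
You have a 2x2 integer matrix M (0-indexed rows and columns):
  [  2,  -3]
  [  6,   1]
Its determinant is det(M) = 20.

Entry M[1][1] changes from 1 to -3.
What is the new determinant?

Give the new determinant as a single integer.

det is linear in row 1: changing M[1][1] by delta changes det by delta * cofactor(1,1).
Cofactor C_11 = (-1)^(1+1) * minor(1,1) = 2
Entry delta = -3 - 1 = -4
Det delta = -4 * 2 = -8
New det = 20 + -8 = 12

Answer: 12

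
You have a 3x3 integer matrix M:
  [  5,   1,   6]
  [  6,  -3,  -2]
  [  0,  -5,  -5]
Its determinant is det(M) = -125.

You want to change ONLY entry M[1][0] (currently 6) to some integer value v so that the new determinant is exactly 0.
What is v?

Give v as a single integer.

Answer: 1

Derivation:
det is linear in entry M[1][0]: det = old_det + (v - 6) * C_10
Cofactor C_10 = -25
Want det = 0: -125 + (v - 6) * -25 = 0
  (v - 6) = 125 / -25 = -5
  v = 6 + (-5) = 1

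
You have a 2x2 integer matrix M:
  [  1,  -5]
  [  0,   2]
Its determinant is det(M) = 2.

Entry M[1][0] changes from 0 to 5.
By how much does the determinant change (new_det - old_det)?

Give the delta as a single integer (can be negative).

Answer: 25

Derivation:
Cofactor C_10 = 5
Entry delta = 5 - 0 = 5
Det delta = entry_delta * cofactor = 5 * 5 = 25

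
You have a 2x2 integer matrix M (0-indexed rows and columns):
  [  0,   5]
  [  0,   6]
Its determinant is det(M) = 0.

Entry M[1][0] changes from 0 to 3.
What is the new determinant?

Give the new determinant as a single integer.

det is linear in row 1: changing M[1][0] by delta changes det by delta * cofactor(1,0).
Cofactor C_10 = (-1)^(1+0) * minor(1,0) = -5
Entry delta = 3 - 0 = 3
Det delta = 3 * -5 = -15
New det = 0 + -15 = -15

Answer: -15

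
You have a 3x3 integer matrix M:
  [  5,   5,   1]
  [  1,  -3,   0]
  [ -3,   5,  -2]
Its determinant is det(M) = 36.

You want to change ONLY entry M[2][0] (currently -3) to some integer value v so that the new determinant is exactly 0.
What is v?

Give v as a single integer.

det is linear in entry M[2][0]: det = old_det + (v - -3) * C_20
Cofactor C_20 = 3
Want det = 0: 36 + (v - -3) * 3 = 0
  (v - -3) = -36 / 3 = -12
  v = -3 + (-12) = -15

Answer: -15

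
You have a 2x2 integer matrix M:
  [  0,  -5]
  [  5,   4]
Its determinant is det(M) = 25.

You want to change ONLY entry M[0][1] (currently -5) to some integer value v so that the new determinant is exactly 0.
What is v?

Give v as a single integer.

Answer: 0

Derivation:
det is linear in entry M[0][1]: det = old_det + (v - -5) * C_01
Cofactor C_01 = -5
Want det = 0: 25 + (v - -5) * -5 = 0
  (v - -5) = -25 / -5 = 5
  v = -5 + (5) = 0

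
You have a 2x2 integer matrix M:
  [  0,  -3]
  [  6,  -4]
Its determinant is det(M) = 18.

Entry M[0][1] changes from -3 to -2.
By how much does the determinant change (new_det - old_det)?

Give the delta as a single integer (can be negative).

Cofactor C_01 = -6
Entry delta = -2 - -3 = 1
Det delta = entry_delta * cofactor = 1 * -6 = -6

Answer: -6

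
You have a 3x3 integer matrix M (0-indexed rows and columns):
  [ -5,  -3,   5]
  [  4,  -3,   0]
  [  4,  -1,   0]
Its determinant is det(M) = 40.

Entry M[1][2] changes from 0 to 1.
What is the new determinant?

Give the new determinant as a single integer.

det is linear in row 1: changing M[1][2] by delta changes det by delta * cofactor(1,2).
Cofactor C_12 = (-1)^(1+2) * minor(1,2) = -17
Entry delta = 1 - 0 = 1
Det delta = 1 * -17 = -17
New det = 40 + -17 = 23

Answer: 23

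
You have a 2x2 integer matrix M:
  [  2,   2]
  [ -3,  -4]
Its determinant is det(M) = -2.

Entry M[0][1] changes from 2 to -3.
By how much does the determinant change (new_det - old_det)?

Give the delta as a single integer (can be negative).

Answer: -15

Derivation:
Cofactor C_01 = 3
Entry delta = -3 - 2 = -5
Det delta = entry_delta * cofactor = -5 * 3 = -15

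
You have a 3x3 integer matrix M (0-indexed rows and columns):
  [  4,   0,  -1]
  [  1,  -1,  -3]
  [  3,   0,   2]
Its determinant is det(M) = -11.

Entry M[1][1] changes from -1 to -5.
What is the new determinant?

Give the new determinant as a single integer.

Answer: -55

Derivation:
det is linear in row 1: changing M[1][1] by delta changes det by delta * cofactor(1,1).
Cofactor C_11 = (-1)^(1+1) * minor(1,1) = 11
Entry delta = -5 - -1 = -4
Det delta = -4 * 11 = -44
New det = -11 + -44 = -55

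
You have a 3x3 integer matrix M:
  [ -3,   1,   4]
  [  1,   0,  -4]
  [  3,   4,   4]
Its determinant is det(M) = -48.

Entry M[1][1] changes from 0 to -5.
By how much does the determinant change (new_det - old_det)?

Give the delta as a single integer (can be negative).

Answer: 120

Derivation:
Cofactor C_11 = -24
Entry delta = -5 - 0 = -5
Det delta = entry_delta * cofactor = -5 * -24 = 120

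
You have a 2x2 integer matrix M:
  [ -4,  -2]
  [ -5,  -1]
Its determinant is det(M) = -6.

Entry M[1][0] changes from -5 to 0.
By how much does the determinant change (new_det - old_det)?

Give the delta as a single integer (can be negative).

Cofactor C_10 = 2
Entry delta = 0 - -5 = 5
Det delta = entry_delta * cofactor = 5 * 2 = 10

Answer: 10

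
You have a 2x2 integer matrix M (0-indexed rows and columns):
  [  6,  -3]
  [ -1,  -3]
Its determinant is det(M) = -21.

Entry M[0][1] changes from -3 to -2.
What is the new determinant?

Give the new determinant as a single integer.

det is linear in row 0: changing M[0][1] by delta changes det by delta * cofactor(0,1).
Cofactor C_01 = (-1)^(0+1) * minor(0,1) = 1
Entry delta = -2 - -3 = 1
Det delta = 1 * 1 = 1
New det = -21 + 1 = -20

Answer: -20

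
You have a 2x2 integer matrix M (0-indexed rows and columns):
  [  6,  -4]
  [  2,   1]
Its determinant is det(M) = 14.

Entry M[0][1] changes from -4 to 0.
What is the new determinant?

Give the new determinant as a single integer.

det is linear in row 0: changing M[0][1] by delta changes det by delta * cofactor(0,1).
Cofactor C_01 = (-1)^(0+1) * minor(0,1) = -2
Entry delta = 0 - -4 = 4
Det delta = 4 * -2 = -8
New det = 14 + -8 = 6

Answer: 6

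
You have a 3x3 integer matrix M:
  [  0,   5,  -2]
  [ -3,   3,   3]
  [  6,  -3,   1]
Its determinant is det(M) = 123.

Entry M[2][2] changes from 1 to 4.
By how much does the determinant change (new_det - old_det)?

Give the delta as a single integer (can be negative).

Answer: 45

Derivation:
Cofactor C_22 = 15
Entry delta = 4 - 1 = 3
Det delta = entry_delta * cofactor = 3 * 15 = 45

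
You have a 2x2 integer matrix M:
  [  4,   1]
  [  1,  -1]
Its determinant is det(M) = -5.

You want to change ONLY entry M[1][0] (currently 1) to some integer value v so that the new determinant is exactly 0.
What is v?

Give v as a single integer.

det is linear in entry M[1][0]: det = old_det + (v - 1) * C_10
Cofactor C_10 = -1
Want det = 0: -5 + (v - 1) * -1 = 0
  (v - 1) = 5 / -1 = -5
  v = 1 + (-5) = -4

Answer: -4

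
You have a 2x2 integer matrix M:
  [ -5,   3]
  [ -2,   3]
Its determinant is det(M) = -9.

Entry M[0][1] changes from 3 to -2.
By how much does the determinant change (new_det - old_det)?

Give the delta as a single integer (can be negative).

Cofactor C_01 = 2
Entry delta = -2 - 3 = -5
Det delta = entry_delta * cofactor = -5 * 2 = -10

Answer: -10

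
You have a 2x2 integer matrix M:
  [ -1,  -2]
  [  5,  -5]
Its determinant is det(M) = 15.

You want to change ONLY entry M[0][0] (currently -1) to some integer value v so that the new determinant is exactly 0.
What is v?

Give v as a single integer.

Answer: 2

Derivation:
det is linear in entry M[0][0]: det = old_det + (v - -1) * C_00
Cofactor C_00 = -5
Want det = 0: 15 + (v - -1) * -5 = 0
  (v - -1) = -15 / -5 = 3
  v = -1 + (3) = 2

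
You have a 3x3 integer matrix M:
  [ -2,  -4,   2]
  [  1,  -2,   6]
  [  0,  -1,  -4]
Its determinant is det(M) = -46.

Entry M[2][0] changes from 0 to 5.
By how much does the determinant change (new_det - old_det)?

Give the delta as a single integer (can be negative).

Answer: -100

Derivation:
Cofactor C_20 = -20
Entry delta = 5 - 0 = 5
Det delta = entry_delta * cofactor = 5 * -20 = -100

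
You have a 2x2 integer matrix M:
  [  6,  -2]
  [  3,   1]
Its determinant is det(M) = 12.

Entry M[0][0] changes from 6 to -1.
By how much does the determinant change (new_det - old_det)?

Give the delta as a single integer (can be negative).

Answer: -7

Derivation:
Cofactor C_00 = 1
Entry delta = -1 - 6 = -7
Det delta = entry_delta * cofactor = -7 * 1 = -7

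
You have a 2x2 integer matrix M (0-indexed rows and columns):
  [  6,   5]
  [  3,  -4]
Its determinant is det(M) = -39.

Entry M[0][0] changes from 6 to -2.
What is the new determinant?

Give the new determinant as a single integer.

Answer: -7

Derivation:
det is linear in row 0: changing M[0][0] by delta changes det by delta * cofactor(0,0).
Cofactor C_00 = (-1)^(0+0) * minor(0,0) = -4
Entry delta = -2 - 6 = -8
Det delta = -8 * -4 = 32
New det = -39 + 32 = -7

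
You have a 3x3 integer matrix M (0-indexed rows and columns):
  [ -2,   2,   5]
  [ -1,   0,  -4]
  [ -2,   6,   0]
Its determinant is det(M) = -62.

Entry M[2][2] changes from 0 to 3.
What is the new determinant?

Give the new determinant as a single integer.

Answer: -56

Derivation:
det is linear in row 2: changing M[2][2] by delta changes det by delta * cofactor(2,2).
Cofactor C_22 = (-1)^(2+2) * minor(2,2) = 2
Entry delta = 3 - 0 = 3
Det delta = 3 * 2 = 6
New det = -62 + 6 = -56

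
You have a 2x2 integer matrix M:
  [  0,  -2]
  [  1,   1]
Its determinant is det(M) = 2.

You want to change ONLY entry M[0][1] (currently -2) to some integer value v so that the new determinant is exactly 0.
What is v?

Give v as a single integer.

det is linear in entry M[0][1]: det = old_det + (v - -2) * C_01
Cofactor C_01 = -1
Want det = 0: 2 + (v - -2) * -1 = 0
  (v - -2) = -2 / -1 = 2
  v = -2 + (2) = 0

Answer: 0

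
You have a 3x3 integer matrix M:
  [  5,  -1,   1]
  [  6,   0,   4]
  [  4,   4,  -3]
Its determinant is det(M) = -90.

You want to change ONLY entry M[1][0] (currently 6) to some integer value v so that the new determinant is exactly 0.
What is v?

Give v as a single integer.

det is linear in entry M[1][0]: det = old_det + (v - 6) * C_10
Cofactor C_10 = 1
Want det = 0: -90 + (v - 6) * 1 = 0
  (v - 6) = 90 / 1 = 90
  v = 6 + (90) = 96

Answer: 96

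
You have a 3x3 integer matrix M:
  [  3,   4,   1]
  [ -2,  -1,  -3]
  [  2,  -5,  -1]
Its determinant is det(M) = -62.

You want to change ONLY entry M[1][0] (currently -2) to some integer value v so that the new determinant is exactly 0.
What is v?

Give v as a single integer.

det is linear in entry M[1][0]: det = old_det + (v - -2) * C_10
Cofactor C_10 = -1
Want det = 0: -62 + (v - -2) * -1 = 0
  (v - -2) = 62 / -1 = -62
  v = -2 + (-62) = -64

Answer: -64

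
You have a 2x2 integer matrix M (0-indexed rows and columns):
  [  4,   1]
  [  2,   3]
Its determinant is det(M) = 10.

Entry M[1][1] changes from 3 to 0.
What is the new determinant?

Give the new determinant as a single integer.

det is linear in row 1: changing M[1][1] by delta changes det by delta * cofactor(1,1).
Cofactor C_11 = (-1)^(1+1) * minor(1,1) = 4
Entry delta = 0 - 3 = -3
Det delta = -3 * 4 = -12
New det = 10 + -12 = -2

Answer: -2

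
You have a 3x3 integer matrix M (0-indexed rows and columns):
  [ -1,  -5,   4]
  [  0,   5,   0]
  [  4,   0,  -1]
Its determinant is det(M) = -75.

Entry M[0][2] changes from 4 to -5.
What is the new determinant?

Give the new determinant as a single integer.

Answer: 105

Derivation:
det is linear in row 0: changing M[0][2] by delta changes det by delta * cofactor(0,2).
Cofactor C_02 = (-1)^(0+2) * minor(0,2) = -20
Entry delta = -5 - 4 = -9
Det delta = -9 * -20 = 180
New det = -75 + 180 = 105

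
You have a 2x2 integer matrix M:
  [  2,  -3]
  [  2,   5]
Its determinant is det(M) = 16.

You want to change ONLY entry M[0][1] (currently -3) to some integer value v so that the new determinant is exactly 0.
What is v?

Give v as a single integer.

det is linear in entry M[0][1]: det = old_det + (v - -3) * C_01
Cofactor C_01 = -2
Want det = 0: 16 + (v - -3) * -2 = 0
  (v - -3) = -16 / -2 = 8
  v = -3 + (8) = 5

Answer: 5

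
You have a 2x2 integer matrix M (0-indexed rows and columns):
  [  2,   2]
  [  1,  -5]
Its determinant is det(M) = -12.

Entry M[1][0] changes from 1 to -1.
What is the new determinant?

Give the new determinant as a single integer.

det is linear in row 1: changing M[1][0] by delta changes det by delta * cofactor(1,0).
Cofactor C_10 = (-1)^(1+0) * minor(1,0) = -2
Entry delta = -1 - 1 = -2
Det delta = -2 * -2 = 4
New det = -12 + 4 = -8

Answer: -8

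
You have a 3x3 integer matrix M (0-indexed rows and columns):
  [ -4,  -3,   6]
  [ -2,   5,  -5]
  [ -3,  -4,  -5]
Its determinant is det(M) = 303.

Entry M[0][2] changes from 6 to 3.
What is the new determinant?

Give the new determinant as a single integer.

Answer: 234

Derivation:
det is linear in row 0: changing M[0][2] by delta changes det by delta * cofactor(0,2).
Cofactor C_02 = (-1)^(0+2) * minor(0,2) = 23
Entry delta = 3 - 6 = -3
Det delta = -3 * 23 = -69
New det = 303 + -69 = 234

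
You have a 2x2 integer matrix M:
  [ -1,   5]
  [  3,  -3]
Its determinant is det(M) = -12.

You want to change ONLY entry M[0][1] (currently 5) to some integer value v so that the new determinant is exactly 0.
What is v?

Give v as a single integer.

Answer: 1

Derivation:
det is linear in entry M[0][1]: det = old_det + (v - 5) * C_01
Cofactor C_01 = -3
Want det = 0: -12 + (v - 5) * -3 = 0
  (v - 5) = 12 / -3 = -4
  v = 5 + (-4) = 1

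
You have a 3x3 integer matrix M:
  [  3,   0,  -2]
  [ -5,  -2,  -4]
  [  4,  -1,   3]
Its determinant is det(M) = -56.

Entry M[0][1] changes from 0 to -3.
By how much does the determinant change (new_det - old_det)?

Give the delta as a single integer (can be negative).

Cofactor C_01 = -1
Entry delta = -3 - 0 = -3
Det delta = entry_delta * cofactor = -3 * -1 = 3

Answer: 3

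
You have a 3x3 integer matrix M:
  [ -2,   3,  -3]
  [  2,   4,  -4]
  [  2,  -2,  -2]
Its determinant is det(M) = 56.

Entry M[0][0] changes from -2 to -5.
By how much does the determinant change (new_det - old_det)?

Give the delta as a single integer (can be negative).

Answer: 48

Derivation:
Cofactor C_00 = -16
Entry delta = -5 - -2 = -3
Det delta = entry_delta * cofactor = -3 * -16 = 48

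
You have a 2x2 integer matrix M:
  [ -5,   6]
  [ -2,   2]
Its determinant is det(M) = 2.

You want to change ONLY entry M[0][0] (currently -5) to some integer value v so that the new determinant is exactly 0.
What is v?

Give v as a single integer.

Answer: -6

Derivation:
det is linear in entry M[0][0]: det = old_det + (v - -5) * C_00
Cofactor C_00 = 2
Want det = 0: 2 + (v - -5) * 2 = 0
  (v - -5) = -2 / 2 = -1
  v = -5 + (-1) = -6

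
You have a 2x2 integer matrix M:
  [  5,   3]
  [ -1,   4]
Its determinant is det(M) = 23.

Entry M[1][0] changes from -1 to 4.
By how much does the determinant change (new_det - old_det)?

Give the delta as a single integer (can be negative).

Cofactor C_10 = -3
Entry delta = 4 - -1 = 5
Det delta = entry_delta * cofactor = 5 * -3 = -15

Answer: -15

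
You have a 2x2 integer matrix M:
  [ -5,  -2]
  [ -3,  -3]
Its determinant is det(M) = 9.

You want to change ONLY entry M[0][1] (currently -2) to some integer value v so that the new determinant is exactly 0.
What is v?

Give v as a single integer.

det is linear in entry M[0][1]: det = old_det + (v - -2) * C_01
Cofactor C_01 = 3
Want det = 0: 9 + (v - -2) * 3 = 0
  (v - -2) = -9 / 3 = -3
  v = -2 + (-3) = -5

Answer: -5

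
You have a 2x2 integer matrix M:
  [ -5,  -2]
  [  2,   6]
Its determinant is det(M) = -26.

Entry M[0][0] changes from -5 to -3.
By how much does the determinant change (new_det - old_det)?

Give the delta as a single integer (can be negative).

Answer: 12

Derivation:
Cofactor C_00 = 6
Entry delta = -3 - -5 = 2
Det delta = entry_delta * cofactor = 2 * 6 = 12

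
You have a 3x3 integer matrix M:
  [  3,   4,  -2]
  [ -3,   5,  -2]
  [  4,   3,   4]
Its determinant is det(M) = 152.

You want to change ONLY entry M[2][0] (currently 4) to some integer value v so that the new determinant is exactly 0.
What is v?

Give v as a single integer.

det is linear in entry M[2][0]: det = old_det + (v - 4) * C_20
Cofactor C_20 = 2
Want det = 0: 152 + (v - 4) * 2 = 0
  (v - 4) = -152 / 2 = -76
  v = 4 + (-76) = -72

Answer: -72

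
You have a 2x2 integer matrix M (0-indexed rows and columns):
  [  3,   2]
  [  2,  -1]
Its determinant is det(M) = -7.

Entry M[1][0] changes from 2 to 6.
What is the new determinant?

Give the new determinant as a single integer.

Answer: -15

Derivation:
det is linear in row 1: changing M[1][0] by delta changes det by delta * cofactor(1,0).
Cofactor C_10 = (-1)^(1+0) * minor(1,0) = -2
Entry delta = 6 - 2 = 4
Det delta = 4 * -2 = -8
New det = -7 + -8 = -15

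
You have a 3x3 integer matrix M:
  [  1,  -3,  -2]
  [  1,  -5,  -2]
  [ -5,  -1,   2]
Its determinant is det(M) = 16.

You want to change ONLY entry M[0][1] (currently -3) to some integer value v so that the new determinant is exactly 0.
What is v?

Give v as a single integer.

det is linear in entry M[0][1]: det = old_det + (v - -3) * C_01
Cofactor C_01 = 8
Want det = 0: 16 + (v - -3) * 8 = 0
  (v - -3) = -16 / 8 = -2
  v = -3 + (-2) = -5

Answer: -5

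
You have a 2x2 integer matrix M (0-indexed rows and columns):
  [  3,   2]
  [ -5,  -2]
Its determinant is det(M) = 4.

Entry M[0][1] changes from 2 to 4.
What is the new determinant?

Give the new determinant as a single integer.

Answer: 14

Derivation:
det is linear in row 0: changing M[0][1] by delta changes det by delta * cofactor(0,1).
Cofactor C_01 = (-1)^(0+1) * minor(0,1) = 5
Entry delta = 4 - 2 = 2
Det delta = 2 * 5 = 10
New det = 4 + 10 = 14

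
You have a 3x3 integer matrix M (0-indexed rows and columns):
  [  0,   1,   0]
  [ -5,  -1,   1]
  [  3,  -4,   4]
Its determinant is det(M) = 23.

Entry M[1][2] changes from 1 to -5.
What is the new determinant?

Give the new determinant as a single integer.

det is linear in row 1: changing M[1][2] by delta changes det by delta * cofactor(1,2).
Cofactor C_12 = (-1)^(1+2) * minor(1,2) = 3
Entry delta = -5 - 1 = -6
Det delta = -6 * 3 = -18
New det = 23 + -18 = 5

Answer: 5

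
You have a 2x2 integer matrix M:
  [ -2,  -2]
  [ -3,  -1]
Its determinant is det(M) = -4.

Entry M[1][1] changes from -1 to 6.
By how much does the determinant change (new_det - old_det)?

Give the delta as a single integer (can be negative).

Answer: -14

Derivation:
Cofactor C_11 = -2
Entry delta = 6 - -1 = 7
Det delta = entry_delta * cofactor = 7 * -2 = -14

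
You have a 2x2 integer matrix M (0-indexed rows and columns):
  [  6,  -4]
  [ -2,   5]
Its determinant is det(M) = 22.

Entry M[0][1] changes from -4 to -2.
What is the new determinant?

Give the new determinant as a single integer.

Answer: 26

Derivation:
det is linear in row 0: changing M[0][1] by delta changes det by delta * cofactor(0,1).
Cofactor C_01 = (-1)^(0+1) * minor(0,1) = 2
Entry delta = -2 - -4 = 2
Det delta = 2 * 2 = 4
New det = 22 + 4 = 26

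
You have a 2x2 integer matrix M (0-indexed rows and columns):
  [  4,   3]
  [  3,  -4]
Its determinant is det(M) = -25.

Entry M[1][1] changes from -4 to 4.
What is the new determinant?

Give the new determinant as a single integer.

det is linear in row 1: changing M[1][1] by delta changes det by delta * cofactor(1,1).
Cofactor C_11 = (-1)^(1+1) * minor(1,1) = 4
Entry delta = 4 - -4 = 8
Det delta = 8 * 4 = 32
New det = -25 + 32 = 7

Answer: 7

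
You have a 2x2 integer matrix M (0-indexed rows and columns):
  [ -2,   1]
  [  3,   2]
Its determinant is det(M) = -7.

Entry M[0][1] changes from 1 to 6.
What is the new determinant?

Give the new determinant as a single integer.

Answer: -22

Derivation:
det is linear in row 0: changing M[0][1] by delta changes det by delta * cofactor(0,1).
Cofactor C_01 = (-1)^(0+1) * minor(0,1) = -3
Entry delta = 6 - 1 = 5
Det delta = 5 * -3 = -15
New det = -7 + -15 = -22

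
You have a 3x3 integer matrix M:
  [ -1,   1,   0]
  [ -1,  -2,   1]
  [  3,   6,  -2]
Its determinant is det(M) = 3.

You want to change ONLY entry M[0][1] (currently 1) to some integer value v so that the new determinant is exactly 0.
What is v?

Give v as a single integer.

Answer: -2

Derivation:
det is linear in entry M[0][1]: det = old_det + (v - 1) * C_01
Cofactor C_01 = 1
Want det = 0: 3 + (v - 1) * 1 = 0
  (v - 1) = -3 / 1 = -3
  v = 1 + (-3) = -2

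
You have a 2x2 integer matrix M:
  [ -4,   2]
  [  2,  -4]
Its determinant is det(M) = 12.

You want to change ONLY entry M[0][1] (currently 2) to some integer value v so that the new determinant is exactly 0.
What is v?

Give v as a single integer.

det is linear in entry M[0][1]: det = old_det + (v - 2) * C_01
Cofactor C_01 = -2
Want det = 0: 12 + (v - 2) * -2 = 0
  (v - 2) = -12 / -2 = 6
  v = 2 + (6) = 8

Answer: 8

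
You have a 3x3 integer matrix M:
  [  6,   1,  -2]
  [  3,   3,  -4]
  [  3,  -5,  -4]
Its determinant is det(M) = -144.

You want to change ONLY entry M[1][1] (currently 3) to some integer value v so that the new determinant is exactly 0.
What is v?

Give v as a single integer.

det is linear in entry M[1][1]: det = old_det + (v - 3) * C_11
Cofactor C_11 = -18
Want det = 0: -144 + (v - 3) * -18 = 0
  (v - 3) = 144 / -18 = -8
  v = 3 + (-8) = -5

Answer: -5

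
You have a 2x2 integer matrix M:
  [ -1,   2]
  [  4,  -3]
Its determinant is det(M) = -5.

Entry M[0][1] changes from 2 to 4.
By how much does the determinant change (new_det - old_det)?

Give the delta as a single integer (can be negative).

Answer: -8

Derivation:
Cofactor C_01 = -4
Entry delta = 4 - 2 = 2
Det delta = entry_delta * cofactor = 2 * -4 = -8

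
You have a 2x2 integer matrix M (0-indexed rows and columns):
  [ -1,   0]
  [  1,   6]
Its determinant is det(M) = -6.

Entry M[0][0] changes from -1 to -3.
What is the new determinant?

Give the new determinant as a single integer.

Answer: -18

Derivation:
det is linear in row 0: changing M[0][0] by delta changes det by delta * cofactor(0,0).
Cofactor C_00 = (-1)^(0+0) * minor(0,0) = 6
Entry delta = -3 - -1 = -2
Det delta = -2 * 6 = -12
New det = -6 + -12 = -18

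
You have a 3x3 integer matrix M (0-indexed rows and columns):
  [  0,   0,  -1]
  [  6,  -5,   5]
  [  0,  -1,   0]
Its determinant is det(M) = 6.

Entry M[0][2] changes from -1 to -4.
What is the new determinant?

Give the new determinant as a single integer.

det is linear in row 0: changing M[0][2] by delta changes det by delta * cofactor(0,2).
Cofactor C_02 = (-1)^(0+2) * minor(0,2) = -6
Entry delta = -4 - -1 = -3
Det delta = -3 * -6 = 18
New det = 6 + 18 = 24

Answer: 24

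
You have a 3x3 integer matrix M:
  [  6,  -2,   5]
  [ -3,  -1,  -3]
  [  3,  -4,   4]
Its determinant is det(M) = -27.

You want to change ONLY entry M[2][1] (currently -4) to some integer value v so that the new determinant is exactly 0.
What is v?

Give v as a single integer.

Answer: 5

Derivation:
det is linear in entry M[2][1]: det = old_det + (v - -4) * C_21
Cofactor C_21 = 3
Want det = 0: -27 + (v - -4) * 3 = 0
  (v - -4) = 27 / 3 = 9
  v = -4 + (9) = 5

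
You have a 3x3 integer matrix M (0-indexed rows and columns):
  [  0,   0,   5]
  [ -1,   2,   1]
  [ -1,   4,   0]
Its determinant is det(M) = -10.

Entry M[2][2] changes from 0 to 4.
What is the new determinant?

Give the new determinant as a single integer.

Answer: -10

Derivation:
det is linear in row 2: changing M[2][2] by delta changes det by delta * cofactor(2,2).
Cofactor C_22 = (-1)^(2+2) * minor(2,2) = 0
Entry delta = 4 - 0 = 4
Det delta = 4 * 0 = 0
New det = -10 + 0 = -10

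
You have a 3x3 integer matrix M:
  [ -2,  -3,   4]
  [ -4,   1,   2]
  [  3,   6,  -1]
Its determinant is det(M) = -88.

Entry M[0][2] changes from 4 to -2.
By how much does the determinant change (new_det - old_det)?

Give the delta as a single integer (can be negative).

Cofactor C_02 = -27
Entry delta = -2 - 4 = -6
Det delta = entry_delta * cofactor = -6 * -27 = 162

Answer: 162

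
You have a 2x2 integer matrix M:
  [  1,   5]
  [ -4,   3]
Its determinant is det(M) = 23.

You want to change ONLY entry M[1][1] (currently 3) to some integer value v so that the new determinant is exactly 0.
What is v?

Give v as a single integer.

det is linear in entry M[1][1]: det = old_det + (v - 3) * C_11
Cofactor C_11 = 1
Want det = 0: 23 + (v - 3) * 1 = 0
  (v - 3) = -23 / 1 = -23
  v = 3 + (-23) = -20

Answer: -20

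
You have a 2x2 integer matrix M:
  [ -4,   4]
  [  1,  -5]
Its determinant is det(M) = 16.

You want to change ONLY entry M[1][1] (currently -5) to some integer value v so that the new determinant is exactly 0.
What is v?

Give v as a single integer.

Answer: -1

Derivation:
det is linear in entry M[1][1]: det = old_det + (v - -5) * C_11
Cofactor C_11 = -4
Want det = 0: 16 + (v - -5) * -4 = 0
  (v - -5) = -16 / -4 = 4
  v = -5 + (4) = -1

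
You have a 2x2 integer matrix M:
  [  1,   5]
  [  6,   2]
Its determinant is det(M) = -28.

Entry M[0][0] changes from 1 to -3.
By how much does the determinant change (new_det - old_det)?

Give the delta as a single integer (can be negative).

Answer: -8

Derivation:
Cofactor C_00 = 2
Entry delta = -3 - 1 = -4
Det delta = entry_delta * cofactor = -4 * 2 = -8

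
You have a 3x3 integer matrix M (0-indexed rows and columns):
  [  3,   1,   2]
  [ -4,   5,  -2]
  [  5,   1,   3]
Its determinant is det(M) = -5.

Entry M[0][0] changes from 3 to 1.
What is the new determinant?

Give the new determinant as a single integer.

det is linear in row 0: changing M[0][0] by delta changes det by delta * cofactor(0,0).
Cofactor C_00 = (-1)^(0+0) * minor(0,0) = 17
Entry delta = 1 - 3 = -2
Det delta = -2 * 17 = -34
New det = -5 + -34 = -39

Answer: -39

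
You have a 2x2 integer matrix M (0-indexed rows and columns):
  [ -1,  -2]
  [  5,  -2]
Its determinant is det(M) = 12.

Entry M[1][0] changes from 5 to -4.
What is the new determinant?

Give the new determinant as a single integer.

Answer: -6

Derivation:
det is linear in row 1: changing M[1][0] by delta changes det by delta * cofactor(1,0).
Cofactor C_10 = (-1)^(1+0) * minor(1,0) = 2
Entry delta = -4 - 5 = -9
Det delta = -9 * 2 = -18
New det = 12 + -18 = -6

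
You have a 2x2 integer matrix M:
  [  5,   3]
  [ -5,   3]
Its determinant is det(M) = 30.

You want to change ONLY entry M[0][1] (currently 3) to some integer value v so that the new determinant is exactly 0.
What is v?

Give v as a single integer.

Answer: -3

Derivation:
det is linear in entry M[0][1]: det = old_det + (v - 3) * C_01
Cofactor C_01 = 5
Want det = 0: 30 + (v - 3) * 5 = 0
  (v - 3) = -30 / 5 = -6
  v = 3 + (-6) = -3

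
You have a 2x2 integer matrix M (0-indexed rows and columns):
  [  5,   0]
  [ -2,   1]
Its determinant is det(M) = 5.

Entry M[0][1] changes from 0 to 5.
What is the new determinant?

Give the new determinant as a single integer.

Answer: 15

Derivation:
det is linear in row 0: changing M[0][1] by delta changes det by delta * cofactor(0,1).
Cofactor C_01 = (-1)^(0+1) * minor(0,1) = 2
Entry delta = 5 - 0 = 5
Det delta = 5 * 2 = 10
New det = 5 + 10 = 15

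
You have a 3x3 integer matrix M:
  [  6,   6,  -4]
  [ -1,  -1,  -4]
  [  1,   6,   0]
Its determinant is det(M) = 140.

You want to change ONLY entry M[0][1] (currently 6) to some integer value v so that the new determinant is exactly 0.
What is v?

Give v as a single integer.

Answer: 41

Derivation:
det is linear in entry M[0][1]: det = old_det + (v - 6) * C_01
Cofactor C_01 = -4
Want det = 0: 140 + (v - 6) * -4 = 0
  (v - 6) = -140 / -4 = 35
  v = 6 + (35) = 41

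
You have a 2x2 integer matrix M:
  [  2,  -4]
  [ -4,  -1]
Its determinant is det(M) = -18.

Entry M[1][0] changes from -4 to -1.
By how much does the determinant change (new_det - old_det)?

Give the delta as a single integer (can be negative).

Answer: 12

Derivation:
Cofactor C_10 = 4
Entry delta = -1 - -4 = 3
Det delta = entry_delta * cofactor = 3 * 4 = 12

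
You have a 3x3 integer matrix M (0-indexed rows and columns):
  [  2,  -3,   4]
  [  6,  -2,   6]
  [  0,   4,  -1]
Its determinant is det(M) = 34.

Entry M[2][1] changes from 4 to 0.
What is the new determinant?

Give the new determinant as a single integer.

det is linear in row 2: changing M[2][1] by delta changes det by delta * cofactor(2,1).
Cofactor C_21 = (-1)^(2+1) * minor(2,1) = 12
Entry delta = 0 - 4 = -4
Det delta = -4 * 12 = -48
New det = 34 + -48 = -14

Answer: -14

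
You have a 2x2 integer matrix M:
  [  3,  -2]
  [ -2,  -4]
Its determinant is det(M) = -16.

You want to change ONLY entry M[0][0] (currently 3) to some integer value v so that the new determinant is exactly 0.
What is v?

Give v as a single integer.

Answer: -1

Derivation:
det is linear in entry M[0][0]: det = old_det + (v - 3) * C_00
Cofactor C_00 = -4
Want det = 0: -16 + (v - 3) * -4 = 0
  (v - 3) = 16 / -4 = -4
  v = 3 + (-4) = -1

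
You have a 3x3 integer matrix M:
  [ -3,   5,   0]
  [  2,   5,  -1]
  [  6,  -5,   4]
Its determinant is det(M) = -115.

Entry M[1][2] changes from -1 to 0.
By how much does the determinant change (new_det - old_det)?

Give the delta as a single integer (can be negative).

Cofactor C_12 = 15
Entry delta = 0 - -1 = 1
Det delta = entry_delta * cofactor = 1 * 15 = 15

Answer: 15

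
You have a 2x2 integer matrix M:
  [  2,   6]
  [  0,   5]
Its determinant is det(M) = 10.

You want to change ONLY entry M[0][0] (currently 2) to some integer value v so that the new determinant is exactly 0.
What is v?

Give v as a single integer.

det is linear in entry M[0][0]: det = old_det + (v - 2) * C_00
Cofactor C_00 = 5
Want det = 0: 10 + (v - 2) * 5 = 0
  (v - 2) = -10 / 5 = -2
  v = 2 + (-2) = 0

Answer: 0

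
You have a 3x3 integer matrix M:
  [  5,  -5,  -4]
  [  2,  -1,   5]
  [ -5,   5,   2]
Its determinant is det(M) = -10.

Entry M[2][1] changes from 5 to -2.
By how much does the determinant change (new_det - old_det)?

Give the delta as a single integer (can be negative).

Answer: 231

Derivation:
Cofactor C_21 = -33
Entry delta = -2 - 5 = -7
Det delta = entry_delta * cofactor = -7 * -33 = 231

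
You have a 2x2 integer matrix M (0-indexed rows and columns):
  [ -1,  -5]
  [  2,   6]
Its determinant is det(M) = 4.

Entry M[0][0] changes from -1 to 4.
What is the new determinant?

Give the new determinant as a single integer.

det is linear in row 0: changing M[0][0] by delta changes det by delta * cofactor(0,0).
Cofactor C_00 = (-1)^(0+0) * minor(0,0) = 6
Entry delta = 4 - -1 = 5
Det delta = 5 * 6 = 30
New det = 4 + 30 = 34

Answer: 34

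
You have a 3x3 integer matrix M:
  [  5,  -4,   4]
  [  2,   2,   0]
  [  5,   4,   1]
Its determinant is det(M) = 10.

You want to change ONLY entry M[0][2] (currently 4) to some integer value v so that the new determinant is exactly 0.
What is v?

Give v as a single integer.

Answer: 9

Derivation:
det is linear in entry M[0][2]: det = old_det + (v - 4) * C_02
Cofactor C_02 = -2
Want det = 0: 10 + (v - 4) * -2 = 0
  (v - 4) = -10 / -2 = 5
  v = 4 + (5) = 9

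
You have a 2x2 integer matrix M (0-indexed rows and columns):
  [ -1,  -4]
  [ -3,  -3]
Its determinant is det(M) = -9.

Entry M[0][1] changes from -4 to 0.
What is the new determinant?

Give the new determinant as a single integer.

Answer: 3

Derivation:
det is linear in row 0: changing M[0][1] by delta changes det by delta * cofactor(0,1).
Cofactor C_01 = (-1)^(0+1) * minor(0,1) = 3
Entry delta = 0 - -4 = 4
Det delta = 4 * 3 = 12
New det = -9 + 12 = 3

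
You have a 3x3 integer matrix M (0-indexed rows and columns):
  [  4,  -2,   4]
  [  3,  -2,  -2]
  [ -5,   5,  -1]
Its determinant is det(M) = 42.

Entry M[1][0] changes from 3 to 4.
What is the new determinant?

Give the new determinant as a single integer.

Answer: 60

Derivation:
det is linear in row 1: changing M[1][0] by delta changes det by delta * cofactor(1,0).
Cofactor C_10 = (-1)^(1+0) * minor(1,0) = 18
Entry delta = 4 - 3 = 1
Det delta = 1 * 18 = 18
New det = 42 + 18 = 60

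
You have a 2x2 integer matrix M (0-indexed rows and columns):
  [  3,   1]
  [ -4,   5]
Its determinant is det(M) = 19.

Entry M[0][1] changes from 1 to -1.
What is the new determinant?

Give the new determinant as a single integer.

det is linear in row 0: changing M[0][1] by delta changes det by delta * cofactor(0,1).
Cofactor C_01 = (-1)^(0+1) * minor(0,1) = 4
Entry delta = -1 - 1 = -2
Det delta = -2 * 4 = -8
New det = 19 + -8 = 11

Answer: 11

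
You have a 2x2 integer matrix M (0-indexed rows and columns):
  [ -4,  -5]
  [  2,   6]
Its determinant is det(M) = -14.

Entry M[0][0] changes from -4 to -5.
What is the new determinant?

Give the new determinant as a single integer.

det is linear in row 0: changing M[0][0] by delta changes det by delta * cofactor(0,0).
Cofactor C_00 = (-1)^(0+0) * minor(0,0) = 6
Entry delta = -5 - -4 = -1
Det delta = -1 * 6 = -6
New det = -14 + -6 = -20

Answer: -20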